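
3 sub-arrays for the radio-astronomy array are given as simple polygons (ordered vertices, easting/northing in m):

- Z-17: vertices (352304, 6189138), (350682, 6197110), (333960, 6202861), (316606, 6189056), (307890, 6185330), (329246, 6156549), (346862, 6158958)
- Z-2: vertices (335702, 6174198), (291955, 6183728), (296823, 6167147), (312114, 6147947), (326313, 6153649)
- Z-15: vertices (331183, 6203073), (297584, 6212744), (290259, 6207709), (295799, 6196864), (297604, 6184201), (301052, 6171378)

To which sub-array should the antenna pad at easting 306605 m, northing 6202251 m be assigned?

Cast a ray rightward from (306605, 6202251). For each polygon, the edges (by vertex number in listed order) whose endpoints lie on opposite sides of northing = 6202251, where each meets that height, and whether that is right or left of the point:
Z-17: 2–3 at easting≈335733.7 (right), 3–4 at easting≈333193.2 (right) → 2 crossings.
Z-2: no edge straddles that height → 0 crossings.
Z-15: 3–4 at easting≈293047.1 (left), 6–1 at easting≈330401.6 (right) → 1 crossing.
Only Z-15 has an odd count, so the point is inside Z-15.

Z-15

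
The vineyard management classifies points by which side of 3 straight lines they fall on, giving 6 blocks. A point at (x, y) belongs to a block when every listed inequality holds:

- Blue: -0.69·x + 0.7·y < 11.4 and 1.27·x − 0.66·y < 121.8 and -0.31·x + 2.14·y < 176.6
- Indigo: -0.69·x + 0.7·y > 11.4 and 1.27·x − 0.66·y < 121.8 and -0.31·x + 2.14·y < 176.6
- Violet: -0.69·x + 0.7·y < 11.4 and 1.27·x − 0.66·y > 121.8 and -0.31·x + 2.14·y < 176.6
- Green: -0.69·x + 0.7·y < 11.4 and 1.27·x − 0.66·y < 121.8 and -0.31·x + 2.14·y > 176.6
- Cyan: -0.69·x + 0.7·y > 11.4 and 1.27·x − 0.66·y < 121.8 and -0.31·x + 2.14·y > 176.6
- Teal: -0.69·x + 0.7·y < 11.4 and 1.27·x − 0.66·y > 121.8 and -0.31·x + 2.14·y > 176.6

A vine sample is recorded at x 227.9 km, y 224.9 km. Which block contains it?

-0.69·227.9 + 0.7·224.9 = 0.179, which is < 11.4
1.27·227.9 − 0.66·224.9 = 140.999, which is > 121.8
-0.31·227.9 + 2.14·224.9 = 410.637, which is > 176.6
This sign pattern matches Teal.

Teal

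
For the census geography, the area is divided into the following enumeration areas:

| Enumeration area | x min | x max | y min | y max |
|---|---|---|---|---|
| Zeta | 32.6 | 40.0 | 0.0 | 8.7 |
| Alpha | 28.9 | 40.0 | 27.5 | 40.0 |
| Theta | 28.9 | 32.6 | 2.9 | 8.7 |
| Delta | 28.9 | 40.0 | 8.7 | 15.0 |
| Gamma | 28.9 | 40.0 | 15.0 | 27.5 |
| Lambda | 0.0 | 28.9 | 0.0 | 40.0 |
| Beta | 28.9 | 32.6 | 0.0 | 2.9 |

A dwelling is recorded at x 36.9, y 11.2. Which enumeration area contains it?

The point has x = 36.9 and y = 11.2.
Only Delta satisfies 28.9 ≤ x ≤ 40.0 and 8.7 ≤ y ≤ 15.0.

Delta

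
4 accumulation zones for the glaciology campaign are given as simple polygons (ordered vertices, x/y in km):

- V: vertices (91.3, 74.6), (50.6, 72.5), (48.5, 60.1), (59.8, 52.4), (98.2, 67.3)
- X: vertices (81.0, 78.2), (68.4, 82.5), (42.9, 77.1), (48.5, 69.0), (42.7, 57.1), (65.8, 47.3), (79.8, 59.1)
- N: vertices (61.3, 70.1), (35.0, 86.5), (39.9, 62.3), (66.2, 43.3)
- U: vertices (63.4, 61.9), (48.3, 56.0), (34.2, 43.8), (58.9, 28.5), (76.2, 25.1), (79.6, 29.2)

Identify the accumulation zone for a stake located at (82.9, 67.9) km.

Cast a ray rightward from (82.9, 67.9). For each polygon, the edges (by vertex number in listed order) whose endpoints lie on opposite sides of y = 67.9, where each meets that height, and whether that is right or left of the point:
V: 2–3 at x≈49.82 (left), 5–1 at x≈97.63 (right) → 1 crossing.
X: 4–5 at x≈47.96 (left), 7–1 at x≈80.35 (left) → 0 crossings.
N: 2–3 at x≈38.77 (left), 4–1 at x≈61.70 (left) → 0 crossings.
U: no edge straddles that height → 0 crossings.
Only V has an odd count, so the point is inside V.

V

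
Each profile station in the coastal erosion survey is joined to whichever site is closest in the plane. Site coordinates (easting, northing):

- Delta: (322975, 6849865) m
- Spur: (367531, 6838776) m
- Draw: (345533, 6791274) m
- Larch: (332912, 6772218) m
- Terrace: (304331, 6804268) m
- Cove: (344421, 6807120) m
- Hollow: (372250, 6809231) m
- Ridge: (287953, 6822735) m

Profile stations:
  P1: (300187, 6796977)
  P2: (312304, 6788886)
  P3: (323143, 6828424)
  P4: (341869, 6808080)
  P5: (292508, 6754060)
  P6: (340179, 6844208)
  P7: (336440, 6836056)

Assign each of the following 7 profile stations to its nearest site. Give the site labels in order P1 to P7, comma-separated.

P1 → Terrace (d²=70331417.00)
P2 → Terrace (d²=300174653.00)
P3 → Delta (d²=459744705.00)
P4 → Cove (d²=7434304.00)
P5 → Larch (d²=1962196180.00)
P6 → Delta (d²=327979265.00)
P7 → Delta (d²=371994706.00)

Terrace, Terrace, Delta, Cove, Larch, Delta, Delta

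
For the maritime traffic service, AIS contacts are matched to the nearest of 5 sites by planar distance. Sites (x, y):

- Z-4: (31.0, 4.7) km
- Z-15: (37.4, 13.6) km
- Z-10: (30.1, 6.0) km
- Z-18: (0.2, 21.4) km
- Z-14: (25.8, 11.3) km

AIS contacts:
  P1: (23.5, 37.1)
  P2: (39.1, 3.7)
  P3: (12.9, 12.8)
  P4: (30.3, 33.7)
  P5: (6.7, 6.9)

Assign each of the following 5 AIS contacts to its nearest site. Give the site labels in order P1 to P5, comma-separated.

P1 → Z-14 (d²=670.93)
P2 → Z-4 (d²=66.61)
P3 → Z-14 (d²=168.66)
P4 → Z-15 (d²=454.42)
P5 → Z-18 (d²=252.50)

Z-14, Z-4, Z-14, Z-15, Z-18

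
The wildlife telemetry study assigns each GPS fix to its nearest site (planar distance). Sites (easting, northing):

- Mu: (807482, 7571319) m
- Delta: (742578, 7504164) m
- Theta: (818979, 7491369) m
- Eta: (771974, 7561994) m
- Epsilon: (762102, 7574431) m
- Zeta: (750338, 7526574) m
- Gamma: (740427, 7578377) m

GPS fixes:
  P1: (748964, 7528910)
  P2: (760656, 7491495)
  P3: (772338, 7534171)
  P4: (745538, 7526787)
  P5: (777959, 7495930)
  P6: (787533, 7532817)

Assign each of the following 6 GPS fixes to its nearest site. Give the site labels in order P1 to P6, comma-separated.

P1 → Zeta (d²=7344772.00)
P2 → Delta (d²=487317645.00)
P3 → Zeta (d²=541714409.00)
P4 → Zeta (d²=23085369.00)
P5 → Delta (d²=1319613917.00)
P6 → Eta (d²=1093379810.00)

Zeta, Delta, Zeta, Zeta, Delta, Eta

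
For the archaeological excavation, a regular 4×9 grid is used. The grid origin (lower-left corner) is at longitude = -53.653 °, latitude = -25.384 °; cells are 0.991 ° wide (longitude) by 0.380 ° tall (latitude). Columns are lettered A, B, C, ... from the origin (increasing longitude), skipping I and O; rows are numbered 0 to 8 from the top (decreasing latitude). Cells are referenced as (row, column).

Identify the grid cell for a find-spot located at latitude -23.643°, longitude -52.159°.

(4, B)

Column index: ⌊(-52.159 − -53.653) / 0.991⌋ = ⌊1.508⌋ = 1 → column B
Row offset from origin: ⌊(-23.643 − -25.384) / 0.380⌋ = ⌊4.582⌋ = 4 → row 4 (counted from top)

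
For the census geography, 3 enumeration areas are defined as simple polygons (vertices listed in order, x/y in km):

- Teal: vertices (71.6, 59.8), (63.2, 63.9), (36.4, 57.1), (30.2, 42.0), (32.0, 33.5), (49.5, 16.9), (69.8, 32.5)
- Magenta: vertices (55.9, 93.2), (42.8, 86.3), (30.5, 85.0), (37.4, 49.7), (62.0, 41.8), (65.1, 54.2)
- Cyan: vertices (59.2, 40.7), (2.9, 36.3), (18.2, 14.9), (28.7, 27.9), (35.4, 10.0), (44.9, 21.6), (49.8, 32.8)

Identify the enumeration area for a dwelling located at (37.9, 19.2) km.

Cast a ray rightward from (37.9, 19.2). For each polygon, the edges (by vertex number in listed order) whose endpoints lie on opposite sides of y = 19.2, where each meets that height, and whether that is right or left of the point:
Teal: 5–6 at x≈47.08 (right), 6–7 at x≈52.49 (right) → 2 crossings.
Magenta: no edge straddles that height → 0 crossings.
Cyan: 2–3 at x≈15.13 (left), 3–4 at x≈21.67 (left), 4–5 at x≈31.96 (left), 5–6 at x≈42.93 (right) → 1 crossing.
Only Cyan has an odd count, so the point is inside Cyan.

Cyan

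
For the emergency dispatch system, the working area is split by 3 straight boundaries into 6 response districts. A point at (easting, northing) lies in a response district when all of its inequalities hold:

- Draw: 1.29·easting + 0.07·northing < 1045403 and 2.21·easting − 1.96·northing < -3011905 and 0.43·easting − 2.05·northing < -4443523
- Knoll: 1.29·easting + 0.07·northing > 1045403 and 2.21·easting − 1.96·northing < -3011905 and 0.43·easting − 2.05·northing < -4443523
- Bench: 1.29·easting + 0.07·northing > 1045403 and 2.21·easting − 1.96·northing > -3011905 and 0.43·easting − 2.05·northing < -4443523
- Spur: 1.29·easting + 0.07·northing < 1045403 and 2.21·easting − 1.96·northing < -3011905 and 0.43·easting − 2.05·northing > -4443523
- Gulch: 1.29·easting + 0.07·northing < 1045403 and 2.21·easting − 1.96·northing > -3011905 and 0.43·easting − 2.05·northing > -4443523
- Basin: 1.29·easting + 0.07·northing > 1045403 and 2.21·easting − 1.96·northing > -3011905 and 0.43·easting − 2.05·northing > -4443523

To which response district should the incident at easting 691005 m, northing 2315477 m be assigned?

Bench

1.29·691005 + 0.07·2315477 = 1053479.840, which is > 1045403
2.21·691005 − 1.96·2315477 = -3011213.870, which is > -3011905
0.43·691005 − 2.05·2315477 = -4449595.700, which is < -4443523
This sign pattern matches Bench.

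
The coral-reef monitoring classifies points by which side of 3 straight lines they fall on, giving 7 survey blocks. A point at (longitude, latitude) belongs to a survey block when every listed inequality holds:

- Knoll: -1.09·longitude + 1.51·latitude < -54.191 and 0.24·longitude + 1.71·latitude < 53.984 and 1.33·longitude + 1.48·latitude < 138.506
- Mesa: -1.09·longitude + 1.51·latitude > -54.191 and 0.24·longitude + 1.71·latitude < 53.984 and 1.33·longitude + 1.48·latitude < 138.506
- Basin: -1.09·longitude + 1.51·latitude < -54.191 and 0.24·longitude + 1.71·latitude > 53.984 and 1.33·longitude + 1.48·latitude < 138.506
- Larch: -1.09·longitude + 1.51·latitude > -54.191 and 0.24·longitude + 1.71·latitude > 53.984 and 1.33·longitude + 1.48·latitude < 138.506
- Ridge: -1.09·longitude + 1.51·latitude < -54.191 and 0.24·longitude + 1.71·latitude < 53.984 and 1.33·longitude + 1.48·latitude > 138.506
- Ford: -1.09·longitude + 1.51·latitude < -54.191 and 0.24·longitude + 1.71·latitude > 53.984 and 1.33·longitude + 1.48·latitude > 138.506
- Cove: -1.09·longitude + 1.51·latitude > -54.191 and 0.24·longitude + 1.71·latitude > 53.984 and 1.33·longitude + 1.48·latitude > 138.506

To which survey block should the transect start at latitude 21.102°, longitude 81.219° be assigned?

Ford

-1.09·81.219 + 1.51·21.102 = -56.665, which is < -54.191
0.24·81.219 + 1.71·21.102 = 55.577, which is > 53.984
1.33·81.219 + 1.48·21.102 = 139.252, which is > 138.506
This sign pattern matches Ford.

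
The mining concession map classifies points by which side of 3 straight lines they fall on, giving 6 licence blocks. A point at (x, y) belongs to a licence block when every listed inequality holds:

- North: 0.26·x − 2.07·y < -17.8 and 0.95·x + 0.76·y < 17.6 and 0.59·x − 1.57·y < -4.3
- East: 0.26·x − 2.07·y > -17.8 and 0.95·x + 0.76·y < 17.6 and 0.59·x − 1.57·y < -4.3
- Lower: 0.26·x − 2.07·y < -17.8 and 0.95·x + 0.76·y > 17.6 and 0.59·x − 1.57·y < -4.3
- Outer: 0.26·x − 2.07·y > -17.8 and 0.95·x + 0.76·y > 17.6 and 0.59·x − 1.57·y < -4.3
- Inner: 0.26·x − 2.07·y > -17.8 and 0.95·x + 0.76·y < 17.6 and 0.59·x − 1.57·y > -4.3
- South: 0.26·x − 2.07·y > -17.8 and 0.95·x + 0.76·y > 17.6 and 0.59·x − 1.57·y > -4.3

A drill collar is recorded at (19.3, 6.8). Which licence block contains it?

0.26·19.3 − 2.07·6.8 = -9.058, which is > -17.8
0.95·19.3 + 0.76·6.8 = 23.503, which is > 17.6
0.59·19.3 − 1.57·6.8 = 0.711, which is > -4.3
This sign pattern matches South.

South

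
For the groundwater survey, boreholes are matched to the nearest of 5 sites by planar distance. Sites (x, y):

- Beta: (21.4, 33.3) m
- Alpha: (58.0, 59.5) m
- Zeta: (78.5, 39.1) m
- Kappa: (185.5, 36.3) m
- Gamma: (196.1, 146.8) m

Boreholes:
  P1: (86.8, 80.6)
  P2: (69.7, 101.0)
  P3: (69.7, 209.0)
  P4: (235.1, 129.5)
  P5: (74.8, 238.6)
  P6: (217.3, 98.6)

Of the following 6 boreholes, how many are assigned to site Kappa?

0

P1 → Alpha
P2 → Alpha
P3 → Gamma
P4 → Gamma
P5 → Gamma
P6 → Gamma
0 of the 6 go to Kappa.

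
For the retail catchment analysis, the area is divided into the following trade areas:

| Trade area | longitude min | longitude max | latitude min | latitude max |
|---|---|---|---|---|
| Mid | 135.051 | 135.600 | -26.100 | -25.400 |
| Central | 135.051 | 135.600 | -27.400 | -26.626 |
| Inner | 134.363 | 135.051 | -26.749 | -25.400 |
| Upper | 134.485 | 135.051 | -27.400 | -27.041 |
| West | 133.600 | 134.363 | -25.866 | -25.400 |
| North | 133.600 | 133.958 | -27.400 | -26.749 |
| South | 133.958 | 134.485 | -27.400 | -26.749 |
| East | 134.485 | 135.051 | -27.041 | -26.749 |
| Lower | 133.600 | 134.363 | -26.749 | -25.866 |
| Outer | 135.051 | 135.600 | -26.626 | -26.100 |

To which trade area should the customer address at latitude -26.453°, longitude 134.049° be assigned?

Lower

The point has longitude = 134.049 and latitude = -26.453.
Only Lower satisfies 133.600 ≤ longitude ≤ 134.363 and -26.749 ≤ latitude ≤ -25.866.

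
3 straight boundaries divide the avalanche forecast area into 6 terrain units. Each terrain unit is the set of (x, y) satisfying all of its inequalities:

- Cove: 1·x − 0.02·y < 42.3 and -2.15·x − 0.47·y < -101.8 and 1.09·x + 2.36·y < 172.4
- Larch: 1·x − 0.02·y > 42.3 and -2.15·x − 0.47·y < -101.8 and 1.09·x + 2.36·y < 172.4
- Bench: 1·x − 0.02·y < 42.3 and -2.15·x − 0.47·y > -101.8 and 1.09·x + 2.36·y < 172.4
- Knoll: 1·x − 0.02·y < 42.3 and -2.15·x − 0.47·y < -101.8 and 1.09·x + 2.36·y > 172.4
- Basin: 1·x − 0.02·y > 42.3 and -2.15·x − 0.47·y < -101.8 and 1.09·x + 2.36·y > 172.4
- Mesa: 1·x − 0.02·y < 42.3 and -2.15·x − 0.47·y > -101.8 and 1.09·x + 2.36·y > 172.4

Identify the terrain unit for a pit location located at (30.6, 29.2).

1·30.6 − 0.02·29.2 = 30.016, which is < 42.3
-2.15·30.6 − 0.47·29.2 = -79.514, which is > -101.8
1.09·30.6 + 2.36·29.2 = 102.266, which is < 172.4
This sign pattern matches Bench.

Bench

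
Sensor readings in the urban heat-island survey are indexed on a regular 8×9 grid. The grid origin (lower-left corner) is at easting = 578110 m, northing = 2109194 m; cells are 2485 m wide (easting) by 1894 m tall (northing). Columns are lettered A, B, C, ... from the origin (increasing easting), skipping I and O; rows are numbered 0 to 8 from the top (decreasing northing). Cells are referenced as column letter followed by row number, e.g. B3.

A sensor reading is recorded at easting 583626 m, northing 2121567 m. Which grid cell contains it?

Column index: ⌊(583626 − 578110) / 2485⌋ = ⌊2.220⌋ = 2 → column C
Row offset from origin: ⌊(2121567 − 2109194) / 1894⌋ = ⌊6.533⌋ = 6 → row 2 (counted from top)

C2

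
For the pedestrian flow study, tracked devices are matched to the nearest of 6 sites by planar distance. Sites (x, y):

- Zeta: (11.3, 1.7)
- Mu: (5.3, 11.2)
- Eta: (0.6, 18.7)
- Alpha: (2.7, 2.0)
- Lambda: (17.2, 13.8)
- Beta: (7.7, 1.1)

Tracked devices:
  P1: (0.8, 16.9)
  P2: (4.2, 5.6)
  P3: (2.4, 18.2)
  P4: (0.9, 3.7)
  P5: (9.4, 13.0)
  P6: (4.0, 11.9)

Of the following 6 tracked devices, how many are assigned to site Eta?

2

P1 → Eta
P2 → Alpha
P3 → Eta
P4 → Alpha
P5 → Mu
P6 → Mu
2 of the 6 go to Eta.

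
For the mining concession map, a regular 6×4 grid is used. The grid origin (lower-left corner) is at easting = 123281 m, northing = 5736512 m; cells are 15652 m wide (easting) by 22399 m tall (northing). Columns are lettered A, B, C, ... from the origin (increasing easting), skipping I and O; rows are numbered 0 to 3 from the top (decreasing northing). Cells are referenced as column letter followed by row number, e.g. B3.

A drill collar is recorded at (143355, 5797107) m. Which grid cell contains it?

B1

Column index: ⌊(143355 − 123281) / 15652⌋ = ⌊1.283⌋ = 1 → column B
Row offset from origin: ⌊(5797107 − 5736512) / 22399⌋ = ⌊2.705⌋ = 2 → row 1 (counted from top)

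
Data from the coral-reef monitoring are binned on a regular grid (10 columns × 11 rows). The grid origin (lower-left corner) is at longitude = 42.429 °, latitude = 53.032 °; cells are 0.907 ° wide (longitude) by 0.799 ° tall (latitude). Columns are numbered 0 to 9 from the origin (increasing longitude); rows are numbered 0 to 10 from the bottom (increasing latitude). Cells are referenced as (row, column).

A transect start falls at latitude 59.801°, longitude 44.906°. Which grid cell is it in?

Column index: ⌊(44.906 − 42.429) / 0.907⌋ = ⌊2.731⌋ = 2
Row offset from origin: ⌊(59.801 − 53.032) / 0.799⌋ = ⌊8.472⌋ = 8 → row 8

(8, 2)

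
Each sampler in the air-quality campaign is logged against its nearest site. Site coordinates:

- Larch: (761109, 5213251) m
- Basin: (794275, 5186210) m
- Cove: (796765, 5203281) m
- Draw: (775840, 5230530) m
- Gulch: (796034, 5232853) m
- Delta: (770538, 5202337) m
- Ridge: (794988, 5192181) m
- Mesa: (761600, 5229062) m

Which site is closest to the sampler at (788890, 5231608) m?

Squared distances to each site:
Larch: 1108763410.000; Basin: 2089976629.000; Cove: 864434554.000; Draw: 171464584.000; Gulch: 52586761.000; Delta: 1193587345.000; Ridge: 1591673933.000; Mesa: 751226216.000.
Minimum at Gulch.

Gulch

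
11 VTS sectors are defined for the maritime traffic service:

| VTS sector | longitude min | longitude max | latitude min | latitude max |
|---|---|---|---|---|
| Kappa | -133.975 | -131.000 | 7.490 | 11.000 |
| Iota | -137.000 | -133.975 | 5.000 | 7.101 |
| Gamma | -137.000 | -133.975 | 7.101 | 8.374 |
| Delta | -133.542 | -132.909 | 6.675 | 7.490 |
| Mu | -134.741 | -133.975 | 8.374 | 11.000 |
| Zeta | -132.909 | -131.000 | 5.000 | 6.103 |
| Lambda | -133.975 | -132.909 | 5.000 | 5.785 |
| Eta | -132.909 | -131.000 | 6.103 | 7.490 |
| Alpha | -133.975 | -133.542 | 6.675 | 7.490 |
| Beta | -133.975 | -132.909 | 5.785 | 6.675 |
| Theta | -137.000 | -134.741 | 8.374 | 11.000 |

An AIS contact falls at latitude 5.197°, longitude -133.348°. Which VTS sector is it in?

The point has longitude = -133.348 and latitude = 5.197.
Only Lambda satisfies -133.975 ≤ longitude ≤ -132.909 and 5.000 ≤ latitude ≤ 5.785.

Lambda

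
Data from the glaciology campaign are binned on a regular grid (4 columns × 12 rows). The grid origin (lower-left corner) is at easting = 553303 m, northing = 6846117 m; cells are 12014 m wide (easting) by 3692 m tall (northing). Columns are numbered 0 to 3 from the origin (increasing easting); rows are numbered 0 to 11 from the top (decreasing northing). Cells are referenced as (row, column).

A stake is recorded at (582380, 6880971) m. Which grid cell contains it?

Column index: ⌊(582380 − 553303) / 12014⌋ = ⌊2.420⌋ = 2
Row offset from origin: ⌊(6880971 − 6846117) / 3692⌋ = ⌊9.440⌋ = 9 → row 2 (counted from top)

(2, 2)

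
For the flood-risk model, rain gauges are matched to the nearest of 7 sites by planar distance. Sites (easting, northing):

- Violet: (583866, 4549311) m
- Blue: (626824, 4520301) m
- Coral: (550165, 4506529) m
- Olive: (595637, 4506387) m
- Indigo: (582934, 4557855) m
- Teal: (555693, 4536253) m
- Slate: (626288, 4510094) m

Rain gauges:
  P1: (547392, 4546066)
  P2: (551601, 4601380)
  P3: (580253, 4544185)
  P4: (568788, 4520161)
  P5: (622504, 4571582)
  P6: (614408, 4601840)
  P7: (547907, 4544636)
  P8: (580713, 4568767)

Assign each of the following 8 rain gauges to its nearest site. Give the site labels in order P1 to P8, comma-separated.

Teal, Indigo, Violet, Teal, Indigo, Indigo, Teal, Indigo

P1 → Teal (d²=165201570.00)
P2 → Indigo (d²=2876182514.00)
P3 → Violet (d²=39329645.00)
P4 → Teal (d²=430431489.00)
P5 → Indigo (d²=1754215429.00)
P6 → Indigo (d²=2925292901.00)
P7 → Teal (d²=130896485.00)
P8 → Indigo (d²=124004585.00)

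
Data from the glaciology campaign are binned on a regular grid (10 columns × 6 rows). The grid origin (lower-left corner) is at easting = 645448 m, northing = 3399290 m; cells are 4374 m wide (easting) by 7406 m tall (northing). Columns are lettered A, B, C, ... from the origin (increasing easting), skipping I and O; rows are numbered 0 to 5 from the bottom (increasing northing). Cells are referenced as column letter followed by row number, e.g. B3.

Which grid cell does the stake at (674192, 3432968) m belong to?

G4

Column index: ⌊(674192 − 645448) / 4374⌋ = ⌊6.572⌋ = 6 → column G
Row offset from origin: ⌊(3432968 − 3399290) / 7406⌋ = ⌊4.547⌋ = 4 → row 4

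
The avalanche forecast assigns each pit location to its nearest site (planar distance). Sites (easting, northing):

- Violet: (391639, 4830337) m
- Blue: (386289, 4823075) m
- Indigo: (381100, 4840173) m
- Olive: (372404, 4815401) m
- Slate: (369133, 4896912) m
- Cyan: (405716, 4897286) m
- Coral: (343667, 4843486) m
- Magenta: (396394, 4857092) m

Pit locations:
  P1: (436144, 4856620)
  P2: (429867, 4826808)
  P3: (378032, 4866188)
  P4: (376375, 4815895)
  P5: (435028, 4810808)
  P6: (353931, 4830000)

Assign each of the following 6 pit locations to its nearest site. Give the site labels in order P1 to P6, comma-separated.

P1 → Magenta (d²=1580285284.00)
P2 → Violet (d²=1473833825.00)
P3 → Magenta (d²=419900260.00)
P4 → Olive (d²=16012877.00)
P5 → Violet (d²=2263987162.00)
P6 → Coral (d²=287221892.00)

Magenta, Violet, Magenta, Olive, Violet, Coral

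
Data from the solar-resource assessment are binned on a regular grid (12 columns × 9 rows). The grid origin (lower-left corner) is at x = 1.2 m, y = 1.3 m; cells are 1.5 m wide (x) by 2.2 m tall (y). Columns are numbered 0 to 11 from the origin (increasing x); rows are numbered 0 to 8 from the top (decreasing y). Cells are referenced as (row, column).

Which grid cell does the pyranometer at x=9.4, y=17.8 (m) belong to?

(1, 5)

Column index: ⌊(9.4 − 1.2) / 1.5⌋ = ⌊5.467⌋ = 5
Row offset from origin: ⌊(17.8 − 1.3) / 2.2⌋ = ⌊7.500⌋ = 7 → row 1 (counted from top)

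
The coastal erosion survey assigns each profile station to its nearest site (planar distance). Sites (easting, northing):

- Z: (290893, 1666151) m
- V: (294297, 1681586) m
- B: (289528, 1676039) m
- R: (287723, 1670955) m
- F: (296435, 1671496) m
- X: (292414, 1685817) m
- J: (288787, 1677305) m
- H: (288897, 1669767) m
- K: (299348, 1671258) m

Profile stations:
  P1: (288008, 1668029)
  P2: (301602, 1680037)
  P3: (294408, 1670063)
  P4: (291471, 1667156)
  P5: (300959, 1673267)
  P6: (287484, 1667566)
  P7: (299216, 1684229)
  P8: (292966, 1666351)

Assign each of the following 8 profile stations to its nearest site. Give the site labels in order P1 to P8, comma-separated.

P1 → H (d²=3810965.00)
P2 → V (d²=55762426.00)
P3 → F (d²=6162218.00)
P4 → Z (d²=1344109.00)
P5 → K (d²=6631402.00)
P6 → H (d²=6840970.00)
P7 → V (d²=31182010.00)
P8 → Z (d²=4337329.00)

H, V, F, Z, K, H, V, Z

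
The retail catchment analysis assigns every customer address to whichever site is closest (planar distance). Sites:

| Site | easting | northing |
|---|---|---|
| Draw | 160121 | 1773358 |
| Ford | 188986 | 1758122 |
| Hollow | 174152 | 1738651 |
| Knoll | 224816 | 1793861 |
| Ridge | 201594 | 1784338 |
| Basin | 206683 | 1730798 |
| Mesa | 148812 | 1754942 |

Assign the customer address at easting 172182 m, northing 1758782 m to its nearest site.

Ford

Squared distances to each site:
Draw: 357927497.000; Ford: 282810016.000; Hollow: 409138061.000; Knoll: 4000874197.000; Ridge: 1518174880.000; Basin: 1973423257.000; Mesa: 560902500.000.
Minimum at Ford.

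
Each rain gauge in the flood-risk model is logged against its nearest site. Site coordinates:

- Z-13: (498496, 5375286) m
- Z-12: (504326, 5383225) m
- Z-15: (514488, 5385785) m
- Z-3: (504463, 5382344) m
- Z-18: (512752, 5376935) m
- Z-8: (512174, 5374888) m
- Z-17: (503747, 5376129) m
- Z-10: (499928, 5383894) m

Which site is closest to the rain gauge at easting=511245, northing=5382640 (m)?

Z-15

Squared distances to each site:
Z-13: 216618317.000; Z-12: 48214786.000; Z-15: 20408074.000; Z-3: 46083140.000; Z-18: 34818074.000; Z-8: 60956545.000; Z-17: 98613125.000; Z-10: 129647005.000.
Minimum at Z-15.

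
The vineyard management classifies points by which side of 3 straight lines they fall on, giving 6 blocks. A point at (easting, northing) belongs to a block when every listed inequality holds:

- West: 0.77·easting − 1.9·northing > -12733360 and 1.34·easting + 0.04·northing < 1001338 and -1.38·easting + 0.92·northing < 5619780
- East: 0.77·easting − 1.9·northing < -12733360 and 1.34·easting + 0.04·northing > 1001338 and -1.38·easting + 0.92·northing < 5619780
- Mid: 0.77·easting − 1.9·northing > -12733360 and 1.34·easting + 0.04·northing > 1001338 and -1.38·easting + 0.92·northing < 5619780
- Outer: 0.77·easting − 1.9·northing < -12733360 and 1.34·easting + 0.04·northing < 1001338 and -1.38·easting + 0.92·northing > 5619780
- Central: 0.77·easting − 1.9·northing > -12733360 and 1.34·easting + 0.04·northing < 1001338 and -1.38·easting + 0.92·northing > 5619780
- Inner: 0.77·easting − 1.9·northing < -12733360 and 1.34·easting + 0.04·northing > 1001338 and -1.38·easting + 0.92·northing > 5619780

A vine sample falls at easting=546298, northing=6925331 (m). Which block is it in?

0.77·546298 − 1.9·6925331 = -12737479.440, which is < -12733360
1.34·546298 + 0.04·6925331 = 1009052.560, which is > 1001338
-1.38·546298 + 0.92·6925331 = 5617413.280, which is < 5619780
This sign pattern matches East.

East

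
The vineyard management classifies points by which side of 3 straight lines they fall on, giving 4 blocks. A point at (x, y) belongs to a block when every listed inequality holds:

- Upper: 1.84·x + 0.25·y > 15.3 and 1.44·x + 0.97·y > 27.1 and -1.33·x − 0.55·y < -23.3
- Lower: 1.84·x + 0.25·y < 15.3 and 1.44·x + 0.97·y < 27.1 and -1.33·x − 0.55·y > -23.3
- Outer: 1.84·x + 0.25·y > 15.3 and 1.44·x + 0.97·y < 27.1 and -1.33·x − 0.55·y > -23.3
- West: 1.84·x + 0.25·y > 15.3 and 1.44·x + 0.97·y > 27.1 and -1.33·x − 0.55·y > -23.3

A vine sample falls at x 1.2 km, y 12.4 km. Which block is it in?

Lower

1.84·1.2 + 0.25·12.4 = 5.308, which is < 15.3
1.44·1.2 + 0.97·12.4 = 13.756, which is < 27.1
-1.33·1.2 − 0.55·12.4 = -8.416, which is > -23.3
This sign pattern matches Lower.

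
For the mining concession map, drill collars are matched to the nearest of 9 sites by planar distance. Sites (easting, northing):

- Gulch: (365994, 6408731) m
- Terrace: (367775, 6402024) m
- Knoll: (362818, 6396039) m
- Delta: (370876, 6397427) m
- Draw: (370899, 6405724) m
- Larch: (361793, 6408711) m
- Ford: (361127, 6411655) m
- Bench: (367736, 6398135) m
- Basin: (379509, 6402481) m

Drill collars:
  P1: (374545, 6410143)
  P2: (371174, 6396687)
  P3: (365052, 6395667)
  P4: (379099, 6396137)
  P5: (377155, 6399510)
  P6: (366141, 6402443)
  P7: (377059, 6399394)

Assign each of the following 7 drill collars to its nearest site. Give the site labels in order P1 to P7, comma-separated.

P1 → Draw (d²=32820877.00)
P2 → Delta (d²=636404.00)
P3 → Knoll (d²=5129140.00)
P4 → Basin (d²=40414436.00)
P5 → Basin (d²=14368157.00)
P6 → Terrace (d²=2845517.00)
P7 → Basin (d²=15532069.00)

Draw, Delta, Knoll, Basin, Basin, Terrace, Basin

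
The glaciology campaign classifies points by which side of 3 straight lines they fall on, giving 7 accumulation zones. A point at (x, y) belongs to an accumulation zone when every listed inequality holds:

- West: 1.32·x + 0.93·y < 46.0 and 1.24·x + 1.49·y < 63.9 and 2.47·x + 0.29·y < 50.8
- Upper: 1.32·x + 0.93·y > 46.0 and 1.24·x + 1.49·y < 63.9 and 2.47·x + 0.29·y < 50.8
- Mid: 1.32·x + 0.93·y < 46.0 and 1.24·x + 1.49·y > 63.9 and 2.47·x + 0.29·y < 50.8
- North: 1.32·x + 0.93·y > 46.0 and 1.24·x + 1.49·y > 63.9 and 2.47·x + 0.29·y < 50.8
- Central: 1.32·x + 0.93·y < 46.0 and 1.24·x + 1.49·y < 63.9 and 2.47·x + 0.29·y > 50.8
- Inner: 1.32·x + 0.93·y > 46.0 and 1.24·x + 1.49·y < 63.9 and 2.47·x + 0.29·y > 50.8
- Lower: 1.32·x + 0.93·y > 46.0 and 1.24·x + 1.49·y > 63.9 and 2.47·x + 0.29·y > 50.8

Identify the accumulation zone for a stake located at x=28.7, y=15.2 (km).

1.32·28.7 + 0.93·15.2 = 52.020, which is > 46.0
1.24·28.7 + 1.49·15.2 = 58.236, which is < 63.9
2.47·28.7 + 0.29·15.2 = 75.297, which is > 50.8
This sign pattern matches Inner.

Inner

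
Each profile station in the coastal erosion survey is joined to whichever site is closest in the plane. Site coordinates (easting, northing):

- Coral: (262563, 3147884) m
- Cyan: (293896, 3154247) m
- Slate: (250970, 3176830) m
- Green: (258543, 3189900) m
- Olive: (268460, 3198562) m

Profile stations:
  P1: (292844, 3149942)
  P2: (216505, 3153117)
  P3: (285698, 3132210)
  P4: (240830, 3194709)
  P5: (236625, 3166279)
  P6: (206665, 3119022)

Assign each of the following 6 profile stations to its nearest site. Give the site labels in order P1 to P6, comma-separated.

P1 → Cyan (d²=19639729.00)
P2 → Slate (d²=1750142594.00)
P3 → Cyan (d²=552836573.00)
P4 → Green (d²=336876850.00)
P5 → Slate (d²=317102626.00)
P6 → Coral (d²=3957601448.00)

Cyan, Slate, Cyan, Green, Slate, Coral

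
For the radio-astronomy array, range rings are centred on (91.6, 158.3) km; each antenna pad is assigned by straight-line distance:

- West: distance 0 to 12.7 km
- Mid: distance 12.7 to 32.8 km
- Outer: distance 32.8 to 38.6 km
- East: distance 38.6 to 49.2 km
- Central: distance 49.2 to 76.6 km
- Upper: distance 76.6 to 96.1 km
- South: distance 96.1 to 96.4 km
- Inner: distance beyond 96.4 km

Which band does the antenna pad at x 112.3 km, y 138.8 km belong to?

Mid

Distance = √((112.3−91.6)² + (138.8−158.3)²) = √(428.490 + 380.250) = 28.438 km.
12.7 ≤ 28.438 < 32.8 → Mid.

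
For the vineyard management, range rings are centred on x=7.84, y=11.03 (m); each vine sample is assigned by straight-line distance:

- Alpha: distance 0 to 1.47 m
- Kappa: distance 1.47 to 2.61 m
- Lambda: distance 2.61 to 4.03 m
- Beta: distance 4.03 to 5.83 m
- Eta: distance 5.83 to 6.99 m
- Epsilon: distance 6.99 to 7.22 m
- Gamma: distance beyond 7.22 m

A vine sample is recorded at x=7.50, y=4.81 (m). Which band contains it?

Distance = √((7.50−7.84)² + (4.81−11.03)²) = √(0.116 + 38.688) = 6.229 m.
5.83 ≤ 6.229 < 6.99 → Eta.

Eta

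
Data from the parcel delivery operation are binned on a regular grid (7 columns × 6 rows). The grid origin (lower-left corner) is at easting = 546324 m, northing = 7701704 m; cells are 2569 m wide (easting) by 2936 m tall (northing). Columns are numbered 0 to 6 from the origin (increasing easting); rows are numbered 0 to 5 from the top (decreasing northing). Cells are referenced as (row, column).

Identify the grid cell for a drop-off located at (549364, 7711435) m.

(2, 1)

Column index: ⌊(549364 − 546324) / 2569⌋ = ⌊1.183⌋ = 1
Row offset from origin: ⌊(7711435 − 7701704) / 2936⌋ = ⌊3.314⌋ = 3 → row 2 (counted from top)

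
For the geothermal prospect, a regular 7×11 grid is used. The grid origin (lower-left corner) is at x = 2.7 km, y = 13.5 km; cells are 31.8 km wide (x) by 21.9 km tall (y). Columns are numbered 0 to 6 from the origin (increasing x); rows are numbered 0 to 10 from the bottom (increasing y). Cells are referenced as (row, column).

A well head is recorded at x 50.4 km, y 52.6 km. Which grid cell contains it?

(1, 1)

Column index: ⌊(50.4 − 2.7) / 31.8⌋ = ⌊1.500⌋ = 1
Row offset from origin: ⌊(52.6 − 13.5) / 21.9⌋ = ⌊1.785⌋ = 1 → row 1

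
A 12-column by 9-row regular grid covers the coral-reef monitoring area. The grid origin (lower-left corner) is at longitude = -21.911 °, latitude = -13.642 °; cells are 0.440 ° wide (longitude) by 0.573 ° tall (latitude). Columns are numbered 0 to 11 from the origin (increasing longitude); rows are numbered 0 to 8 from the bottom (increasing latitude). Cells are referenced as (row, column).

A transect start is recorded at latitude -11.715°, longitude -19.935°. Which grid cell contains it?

Column index: ⌊(-19.935 − -21.911) / 0.440⌋ = ⌊4.491⌋ = 4
Row offset from origin: ⌊(-11.715 − -13.642) / 0.573⌋ = ⌊3.363⌋ = 3 → row 3

(3, 4)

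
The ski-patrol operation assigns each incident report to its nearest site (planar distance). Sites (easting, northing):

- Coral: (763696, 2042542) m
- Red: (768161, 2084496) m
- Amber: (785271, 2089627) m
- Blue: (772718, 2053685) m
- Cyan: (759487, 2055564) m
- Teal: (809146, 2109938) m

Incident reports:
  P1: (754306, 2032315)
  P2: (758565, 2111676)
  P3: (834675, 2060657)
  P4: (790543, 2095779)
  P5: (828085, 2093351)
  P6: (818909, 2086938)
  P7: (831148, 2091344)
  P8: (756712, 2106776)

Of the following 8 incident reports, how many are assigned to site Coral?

1

P1 → Coral
P2 → Red
P3 → Teal
P4 → Amber
P5 → Teal
P6 → Teal
P7 → Teal
P8 → Red
1 of the 8 goes to Coral.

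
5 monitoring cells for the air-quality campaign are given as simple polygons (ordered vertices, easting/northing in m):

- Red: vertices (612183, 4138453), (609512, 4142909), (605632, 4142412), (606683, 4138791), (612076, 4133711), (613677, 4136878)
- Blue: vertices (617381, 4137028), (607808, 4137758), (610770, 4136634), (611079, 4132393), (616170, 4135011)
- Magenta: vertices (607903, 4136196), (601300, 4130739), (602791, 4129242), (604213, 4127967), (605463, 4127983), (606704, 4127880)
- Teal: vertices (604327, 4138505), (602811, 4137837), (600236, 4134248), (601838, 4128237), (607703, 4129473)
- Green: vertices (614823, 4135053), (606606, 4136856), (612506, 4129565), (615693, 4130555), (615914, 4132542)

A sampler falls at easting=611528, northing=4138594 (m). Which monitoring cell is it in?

Red

Cast a ray rightward from (611528, 4138594). For each polygon, the edges (by vertex number in listed order) whose endpoints lie on opposite sides of northing = 4138594, where each meets that height, and whether that is right or left of the point:
Red: 1–2 at easting≈612098.5 (right), 4–5 at easting≈606892.1 (left) → 1 crossing.
Blue: no edge straddles that height → 0 crossings.
Magenta: no edge straddles that height → 0 crossings.
Teal: no edge straddles that height → 0 crossings.
Green: no edge straddles that height → 0 crossings.
Only Red has an odd count, so the point is inside Red.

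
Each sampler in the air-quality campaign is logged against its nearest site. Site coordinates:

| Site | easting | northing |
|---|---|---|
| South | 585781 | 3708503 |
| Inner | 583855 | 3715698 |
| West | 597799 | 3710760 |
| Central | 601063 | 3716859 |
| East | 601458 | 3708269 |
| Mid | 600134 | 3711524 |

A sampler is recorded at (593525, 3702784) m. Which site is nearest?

West

Squared distances to each site:
South: 92676497.000; Inner: 260280296.000; West: 81883652.000; Central: 254927069.000; East: 93017714.000; Mid: 120066481.000.
Minimum at West.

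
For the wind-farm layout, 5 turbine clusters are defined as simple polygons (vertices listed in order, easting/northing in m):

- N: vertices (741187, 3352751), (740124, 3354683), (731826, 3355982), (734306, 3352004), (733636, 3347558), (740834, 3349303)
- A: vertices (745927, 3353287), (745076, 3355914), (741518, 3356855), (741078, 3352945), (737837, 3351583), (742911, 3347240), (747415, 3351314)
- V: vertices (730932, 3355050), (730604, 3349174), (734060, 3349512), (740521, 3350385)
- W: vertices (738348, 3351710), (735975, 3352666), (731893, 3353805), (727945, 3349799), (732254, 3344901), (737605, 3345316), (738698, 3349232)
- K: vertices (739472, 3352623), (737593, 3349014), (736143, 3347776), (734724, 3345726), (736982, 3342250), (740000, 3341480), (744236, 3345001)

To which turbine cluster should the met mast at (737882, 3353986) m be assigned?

N

Cast a ray rightward from (737882, 3353986). For each polygon, the edges (by vertex number in listed order) whose endpoints lie on opposite sides of northing = 3353986, where each meets that height, and whether that is right or left of the point:
N: 1–2 at easting≈740507.5 (right), 3–4 at easting≈733070.4 (left) → 1 crossing.
A: 1–2 at easting≈745700.6 (right), 3–4 at easting≈741195.1 (right) → 2 crossings.
V: 1–2 at easting≈730872.6 (left), 4–1 at easting≈733119.1 (left) → 0 crossings.
W: no edge straddles that height → 0 crossings.
K: no edge straddles that height → 0 crossings.
Only N has an odd count, so the point is inside N.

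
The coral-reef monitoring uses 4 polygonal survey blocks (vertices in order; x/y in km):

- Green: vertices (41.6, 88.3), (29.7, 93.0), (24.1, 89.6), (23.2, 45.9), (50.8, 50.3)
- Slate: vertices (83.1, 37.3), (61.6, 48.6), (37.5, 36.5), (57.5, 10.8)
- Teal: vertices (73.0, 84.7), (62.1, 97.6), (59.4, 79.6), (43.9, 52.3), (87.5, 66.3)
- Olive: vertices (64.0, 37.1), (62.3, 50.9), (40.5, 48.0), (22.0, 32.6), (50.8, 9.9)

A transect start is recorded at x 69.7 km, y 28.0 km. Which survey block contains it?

Slate

Cast a ray rightward from (69.7, 28.0). For each polygon, the edges (by vertex number in listed order) whose endpoints lie on opposite sides of y = 28.0, where each meets that height, and whether that is right or left of the point:
Green: no edge straddles that height → 0 crossings.
Slate: 3–4 at x≈44.11 (left), 4–1 at x≈74.12 (right) → 1 crossing.
Teal: no edge straddles that height → 0 crossings.
Olive: 4–5 at x≈27.84 (left), 5–1 at x≈59.58 (left) → 0 crossings.
Only Slate has an odd count, so the point is inside Slate.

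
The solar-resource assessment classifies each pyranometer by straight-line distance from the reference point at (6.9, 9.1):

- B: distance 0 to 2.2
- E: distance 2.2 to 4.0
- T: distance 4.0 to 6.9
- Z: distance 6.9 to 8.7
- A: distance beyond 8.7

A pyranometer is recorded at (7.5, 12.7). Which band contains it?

E

Distance = √((7.5−6.9)² + (12.7−9.1)²) = √(0.360 + 12.960) = 3.650.
2.2 ≤ 3.650 < 4.0 → E.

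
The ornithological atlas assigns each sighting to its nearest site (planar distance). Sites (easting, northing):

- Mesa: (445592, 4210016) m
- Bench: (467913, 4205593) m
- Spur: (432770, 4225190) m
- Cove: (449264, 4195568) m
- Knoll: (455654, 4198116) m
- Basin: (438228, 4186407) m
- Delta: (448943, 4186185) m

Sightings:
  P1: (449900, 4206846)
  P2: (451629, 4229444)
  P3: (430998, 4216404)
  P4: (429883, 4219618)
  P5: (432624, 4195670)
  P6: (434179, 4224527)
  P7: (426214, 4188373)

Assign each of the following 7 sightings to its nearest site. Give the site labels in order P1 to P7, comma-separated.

P1 → Mesa (d²=28607764.00)
P2 → Spur (d²=373758397.00)
P3 → Spur (d²=80333780.00)
P4 → Spur (d²=39381953.00)
P5 → Basin (d²=117207985.00)
P6 → Spur (d²=2424850.00)
P7 → Basin (d²=148201352.00)

Mesa, Spur, Spur, Spur, Basin, Spur, Basin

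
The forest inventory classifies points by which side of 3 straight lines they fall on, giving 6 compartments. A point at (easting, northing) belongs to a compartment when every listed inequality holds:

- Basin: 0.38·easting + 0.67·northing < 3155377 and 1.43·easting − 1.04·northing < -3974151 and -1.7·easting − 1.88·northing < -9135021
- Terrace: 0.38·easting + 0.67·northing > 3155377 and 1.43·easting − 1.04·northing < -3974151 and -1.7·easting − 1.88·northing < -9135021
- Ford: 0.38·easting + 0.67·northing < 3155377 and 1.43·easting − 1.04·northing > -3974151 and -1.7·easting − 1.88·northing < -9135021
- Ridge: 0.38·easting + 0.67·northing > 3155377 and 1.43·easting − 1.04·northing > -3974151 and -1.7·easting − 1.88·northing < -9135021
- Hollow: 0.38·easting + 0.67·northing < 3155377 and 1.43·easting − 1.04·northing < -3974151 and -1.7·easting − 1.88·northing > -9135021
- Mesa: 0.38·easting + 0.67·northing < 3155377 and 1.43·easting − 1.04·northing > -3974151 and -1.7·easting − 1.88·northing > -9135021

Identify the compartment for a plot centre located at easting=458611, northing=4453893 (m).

Terrace

0.38·458611 + 0.67·4453893 = 3158380.490, which is > 3155377
1.43·458611 − 1.04·4453893 = -3976234.990, which is < -3974151
-1.7·458611 − 1.88·4453893 = -9152957.540, which is < -9135021
This sign pattern matches Terrace.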